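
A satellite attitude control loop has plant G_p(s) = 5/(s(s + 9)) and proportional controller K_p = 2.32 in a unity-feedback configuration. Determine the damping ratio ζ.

1 + K_p·G_p(s) = 0 gives s² + 9s + 11.6 = 0.
Matching s² + 2ζω_n s + ω_n²: ω_n = √11.6 = 3.406 rad/s and 2ζω_n = 9, so ζ = 9/(2·3.406) = 1.32.

ζ = 1.32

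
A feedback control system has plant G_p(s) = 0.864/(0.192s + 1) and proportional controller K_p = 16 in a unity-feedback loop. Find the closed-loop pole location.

s = -77.21

Closed loop: T(s) = K_p·G_p/(1+K_p·G_p) = 13.82/(0.192s + 1 + 13.82), with pole at s = −(1 + 13.82)/0.192 = −77.21.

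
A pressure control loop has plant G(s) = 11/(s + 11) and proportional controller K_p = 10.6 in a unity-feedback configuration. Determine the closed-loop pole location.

Closed-loop transfer function: T(s) = K_p·G(s)/(1 + K_p·G(s)) = 116.6/(s + 11 + 116.6) = 116.6/(s + 127.6).
The closed-loop pole is at s = −127.6.

s = -127.6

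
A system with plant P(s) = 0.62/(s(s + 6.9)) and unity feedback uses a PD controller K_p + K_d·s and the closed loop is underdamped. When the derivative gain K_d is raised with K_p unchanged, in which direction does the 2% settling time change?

decrease

Characteristic equation s² + (6.9 + 0.62K_d)s + 0.62K_p = 0: raising K_d increases ζω_n = (6.9+0.62K_d)/2 while the loop stays underdamped, so T_s ≈ 4/(ζω_n) decreases.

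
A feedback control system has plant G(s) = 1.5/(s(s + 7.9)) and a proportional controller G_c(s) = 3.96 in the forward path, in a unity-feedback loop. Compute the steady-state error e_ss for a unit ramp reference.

1.33

The loop has one pole at the origin (type 1). Velocity error constant K_v = lim_{s→0} s·G_c(s)G(s) = 3.96·1.5/7.9 = 0.7519.
Steady-state error to a unit ramp: e_ss = 1/K_v = 1.33.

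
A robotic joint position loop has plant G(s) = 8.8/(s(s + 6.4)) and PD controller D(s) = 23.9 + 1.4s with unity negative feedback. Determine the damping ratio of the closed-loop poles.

Forward path: (23.9 + 1.4s)·8.8/(s(s+6.4)). The closed-loop characteristic equation is s² + (6.4 + 8.8·1.4)s + 8.8·23.9 = 0.
That is s² + 18.72s + 210.3 = 0, so ω_n = 14.5 rad/s and ζ = 18.72/(2·14.5) = 0.6454.

ζ = 0.645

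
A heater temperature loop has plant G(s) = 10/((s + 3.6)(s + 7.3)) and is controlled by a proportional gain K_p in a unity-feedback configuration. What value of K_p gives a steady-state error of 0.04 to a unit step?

K_p = 63.1

The loop is type 0, so e_ss(step) = 1/(1 + K_pos) with K_pos = K_p·G(0).
G(0) = 0.3805. Require 1/(1 + K_p·0.3805) = 0.04, so 1 + 0.3805·K_p = 25.
K_p = (25 − 1)/0.3805 = 63.1.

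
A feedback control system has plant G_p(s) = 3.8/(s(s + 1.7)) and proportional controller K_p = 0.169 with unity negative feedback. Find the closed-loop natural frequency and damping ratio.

ω_n = 0.801 rad/s, ζ = 1.06

1 + K_p·G_p(s) = 0 gives s² + 1.7s + 0.6422 = 0.
Matching s² + 2ζω_n s + ω_n²: ω_n = √0.6422 = 0.8014 rad/s and 2ζω_n = 1.7, so ζ = 1.7/(2·0.8014) = 1.06.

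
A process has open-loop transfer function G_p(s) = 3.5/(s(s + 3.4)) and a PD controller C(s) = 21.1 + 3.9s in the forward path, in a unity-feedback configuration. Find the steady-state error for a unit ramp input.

The loop has one pole at the origin (type 1). Velocity error constant K_v = lim_{s→0} s·C(s)G_p(s) = 21.1·3.5/3.4 = 21.72.
Steady-state error to a unit ramp: e_ss = 1/K_v = 0.046.

0.046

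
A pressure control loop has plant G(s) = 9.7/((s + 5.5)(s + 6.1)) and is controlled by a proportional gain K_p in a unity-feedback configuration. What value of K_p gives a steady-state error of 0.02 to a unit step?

The loop is type 0, so e_ss(step) = 1/(1 + K_pos) with K_pos = K_p·G(0).
G(0) = 0.2891. Require 1/(1 + K_p·0.2891) = 0.02, so 1 + 0.2891·K_p = 50.
K_p = (50 − 1)/0.2891 = 169.

K_p = 169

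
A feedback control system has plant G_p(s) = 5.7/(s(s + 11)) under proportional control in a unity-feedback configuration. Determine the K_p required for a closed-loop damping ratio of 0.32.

Closed-loop characteristic equation: s² + 11s + K_p·5.7 = 0.
So ω_n = √(5.7K_p) and 2ζω_n = 11, giving ζ = 11/(2√(5.7K_p)).
Setting ζ = 0.32: √(5.7K_p) = 11/(2·0.32) = 17.19, so K_p = 295.4/5.7 = 51.8.

K_p = 51.8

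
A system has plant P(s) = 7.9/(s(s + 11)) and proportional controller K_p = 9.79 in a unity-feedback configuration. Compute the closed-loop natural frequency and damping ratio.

ω_n = 8.79 rad/s, ζ = 0.625

The closed-loop denominator is s(s+11) + 9.79·7.9 = s² + 11s + 77.34.
Matching s² + 2ζω_n s + ω_n²: ω_n = √77.34 = 8.794 rad/s and 2ζω_n = 11, so ζ = 11/(2·8.794) = 0.625.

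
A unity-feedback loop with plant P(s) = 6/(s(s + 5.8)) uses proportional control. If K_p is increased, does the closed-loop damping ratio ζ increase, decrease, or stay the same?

ζ = 5.8/(2√(6K_p)); increasing K_p raises the denominator, so ζ falls.

decrease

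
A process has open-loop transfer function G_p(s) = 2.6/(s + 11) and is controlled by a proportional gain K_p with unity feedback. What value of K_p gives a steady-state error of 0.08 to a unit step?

The loop is type 0, so e_ss(step) = 1/(1 + K_pos) with K_pos = K_p·G_p(0).
G_p(0) = 0.2364. Require 1/(1 + K_p·0.2364) = 0.08, so 1 + 0.2364·K_p = 12.5.
K_p = (12.5 − 1)/0.2364 = 48.7.

K_p = 48.7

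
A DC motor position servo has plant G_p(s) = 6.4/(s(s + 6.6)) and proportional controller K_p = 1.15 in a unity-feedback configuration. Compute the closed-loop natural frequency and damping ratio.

With unity feedback the closed-loop characteristic equation is s² + 6.6s + 1.15·6.4 = s² + 6.6s + 7.36 = 0.
Matching s² + 2ζω_n s + ω_n²: ω_n = √7.36 = 2.713 rad/s and 2ζω_n = 6.6, so ζ = 6.6/(2·2.713) = 1.22.

ω_n = 2.71 rad/s, ζ = 1.22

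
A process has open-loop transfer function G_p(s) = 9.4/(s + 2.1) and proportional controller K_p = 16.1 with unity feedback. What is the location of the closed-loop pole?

s = -153.4

Closed-loop transfer function: T(s) = K_p·G_p(s)/(1 + K_p·G_p(s)) = 151.3/(s + 2.1 + 151.3) = 151.3/(s + 153.4).
The closed-loop pole is at s = −153.4.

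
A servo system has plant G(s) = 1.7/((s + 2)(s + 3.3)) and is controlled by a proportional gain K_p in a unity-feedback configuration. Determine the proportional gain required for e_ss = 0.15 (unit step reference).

For a type-0 loop with proportional control, e_ss = 1/(1 + K_p·G(0)).
G(0) = 0.2576. Require 1/(1 + K_p·0.2576) = 0.15, so 1 + 0.2576·K_p = 6.667.
K_p = (6.667 − 1)/0.2576 = 22.

K_p = 22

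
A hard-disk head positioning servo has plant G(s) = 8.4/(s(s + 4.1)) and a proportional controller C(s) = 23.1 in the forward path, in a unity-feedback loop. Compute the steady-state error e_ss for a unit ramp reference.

0.0211

The loop has one pole at the origin (type 1). Velocity error constant K_v = lim_{s→0} s·C(s)G(s) = 23.1·8.4/4.1 = 47.33.
Steady-state error to a unit ramp: e_ss = 1/K_v = 0.0211.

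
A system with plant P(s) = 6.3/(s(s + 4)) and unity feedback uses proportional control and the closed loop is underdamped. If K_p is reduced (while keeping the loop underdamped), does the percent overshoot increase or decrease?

decrease

ζ = 4/(2√(6.3K_p)) rises as K_p falls; higher damping means less overshoot.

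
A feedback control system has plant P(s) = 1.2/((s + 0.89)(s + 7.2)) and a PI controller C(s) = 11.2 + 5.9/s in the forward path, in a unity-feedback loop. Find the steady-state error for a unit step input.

0

The open loop C(s)P(s) has a pole at the origin (type 1), so the static position error constant is infinite and e_ss = 1/(1+∞) = 0.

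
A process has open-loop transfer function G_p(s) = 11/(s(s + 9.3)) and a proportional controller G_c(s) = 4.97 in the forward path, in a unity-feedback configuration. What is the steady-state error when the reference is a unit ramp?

0.17

The loop has one pole at the origin (type 1). Velocity error constant K_v = lim_{s→0} s·G_c(s)G_p(s) = 4.97·11/9.3 = 5.878.
Steady-state error to a unit ramp: e_ss = 1/K_v = 0.17.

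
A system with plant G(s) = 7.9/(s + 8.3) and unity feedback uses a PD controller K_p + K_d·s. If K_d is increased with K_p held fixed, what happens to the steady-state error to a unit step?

K_d affects only the transient (the s-coefficient); the DC loop gain, and hence e_ss, depends only on K_p.

unchanged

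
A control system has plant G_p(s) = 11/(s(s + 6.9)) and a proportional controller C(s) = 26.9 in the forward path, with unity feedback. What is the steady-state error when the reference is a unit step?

The open loop C(s)G_p(s) has a pole at the origin (type 1), so the static position error constant is infinite and e_ss = 1/(1+∞) = 0.

0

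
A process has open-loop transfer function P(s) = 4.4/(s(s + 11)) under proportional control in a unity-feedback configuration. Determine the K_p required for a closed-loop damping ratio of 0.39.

K_p = 45.2

Closed-loop characteristic equation: s² + 11s + K_p·4.4 = 0.
So ω_n = √(4.4K_p) and 2ζω_n = 11, giving ζ = 11/(2√(4.4K_p)).
Setting ζ = 0.39: √(4.4K_p) = 11/(2·0.39) = 14.1, so K_p = 198.9/4.4 = 45.2.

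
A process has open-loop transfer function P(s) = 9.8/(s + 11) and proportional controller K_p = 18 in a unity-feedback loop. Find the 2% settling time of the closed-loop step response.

T_s ≈ 0.0213 s

Closed-loop transfer function: T(s) = K_p·P(s)/(1 + K_p·P(s)) = 176.4/(s + 11 + 176.4) = 176.4/(s + 187.4).
Time constant τ = 1/187.4 = 0.005336 s, so the 2% settling time is about 4τ = 0.0213 s.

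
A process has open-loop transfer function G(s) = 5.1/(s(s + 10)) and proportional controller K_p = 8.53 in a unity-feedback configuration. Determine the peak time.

Closed-loop characteristic equation: s² + 10s + 43.5 = 0, so ω_n = 6.596 rad/s and ζ = 10/(2·6.596) = 0.7581.
Damped frequency ω_d = ω_n√(1−ζ²) = 4.302 rad/s, so peak time T_p = π/ω_d = 0.73 s.

T_p = 0.73 s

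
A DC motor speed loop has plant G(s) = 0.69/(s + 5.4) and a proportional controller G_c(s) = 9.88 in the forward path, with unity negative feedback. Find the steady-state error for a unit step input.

The loop is type 0. Static position error constant K_pos = G_c(0)·G(0) = 9.88·0.1278 = 1.262.
Steady-state error to a unit step: e_ss = 1/(1+K_pos) = 1/2.262 = 0.442.

0.442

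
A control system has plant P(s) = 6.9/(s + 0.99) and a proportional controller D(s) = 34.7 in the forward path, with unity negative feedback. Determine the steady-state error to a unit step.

0.00412

The loop is type 0. Static position error constant K_pos = D(0)·P(0) = 34.7·6.97 = 241.8.
Steady-state error to a unit step: e_ss = 1/(1+K_pos) = 1/242.8 = 0.00412.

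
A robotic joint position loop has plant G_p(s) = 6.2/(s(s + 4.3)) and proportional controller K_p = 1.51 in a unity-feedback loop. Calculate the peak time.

From 1 + K_pG_p(s) = 0: s² + 4.3s + 9.362 = 0 ⇒ ω_n = 3.06, ζ = 0.7027.
Damped frequency ω_d = ω_n√(1−ζ²) = 2.177 rad/s, so peak time T_p = π/ω_d = 1.44 s.

T_p = 1.44 s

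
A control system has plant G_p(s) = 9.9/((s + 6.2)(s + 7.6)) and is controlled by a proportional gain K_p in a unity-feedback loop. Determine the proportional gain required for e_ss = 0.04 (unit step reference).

K_p = 114

For a type-0 loop with proportional control, e_ss = 1/(1 + K_p·G_p(0)).
G_p(0) = 0.2101. Require 1/(1 + K_p·0.2101) = 0.04, so 1 + 0.2101·K_p = 25.
K_p = (25 − 1)/0.2101 = 114.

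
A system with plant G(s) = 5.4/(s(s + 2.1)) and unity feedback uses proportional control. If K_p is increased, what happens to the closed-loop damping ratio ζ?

ζ = 2.1/(2√(5.4K_p)); increasing K_p raises the denominator, so ζ falls.

decrease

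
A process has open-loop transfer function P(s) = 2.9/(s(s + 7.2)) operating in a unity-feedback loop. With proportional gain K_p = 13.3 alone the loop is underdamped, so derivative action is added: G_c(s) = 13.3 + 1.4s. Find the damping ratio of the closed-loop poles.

ζ = 0.907

Forward path: (13.3 + 1.4s)·2.9/(s(s+7.2)). The closed-loop characteristic equation is s² + (7.2 + 2.9·1.4)s + 2.9·13.3 = 0.
That is s² + 11.26s + 38.57 = 0, so ω_n = 6.21 rad/s and ζ = 11.26/(2·6.21) = 0.9065.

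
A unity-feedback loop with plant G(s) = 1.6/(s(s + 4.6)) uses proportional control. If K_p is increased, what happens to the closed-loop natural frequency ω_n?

increase

ω_n = √(1.6·K_p), which grows with K_p.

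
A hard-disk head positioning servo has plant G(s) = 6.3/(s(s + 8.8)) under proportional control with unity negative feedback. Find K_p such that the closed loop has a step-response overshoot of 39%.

K_p = 37.3

From %OS = 100·exp(−πζ/√(1−ζ²)) = 39%, ζ = −ln(0.39)/√(π²+ln²(0.39)) = 0.2871.
Characteristic equation s² + 8.8s + 6.3K_p = 0 gives ζ = 8.8/(2√(6.3K_p)).
Setting ζ = 0.2871: √(6.3K_p) = 8.8/(2·0.2871) = 15.33, so K_p = 234.9/6.3 = 37.3.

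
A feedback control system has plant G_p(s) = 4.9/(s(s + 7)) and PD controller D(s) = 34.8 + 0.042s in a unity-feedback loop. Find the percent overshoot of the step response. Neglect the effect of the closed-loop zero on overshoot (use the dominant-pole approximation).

Forward path: (34.8 + 0.042s)·4.9/(s(s+7)). The closed-loop characteristic equation is s² + (7 + 4.9·0.042)s + 4.9·34.8 = 0.
That is s² + 7.206s + 170.5 = 0, so ω_n = 13.06 rad/s and ζ = 7.206/(2·13.06) = 0.2759.
%OS = 100·exp(−πζ/√(1−ζ²)) = 40.6%.

40.6%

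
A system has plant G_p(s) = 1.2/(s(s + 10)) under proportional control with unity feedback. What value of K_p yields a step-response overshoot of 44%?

K_p = 326

From %OS = 100·exp(−πζ/√(1−ζ²)) = 44%, ζ = −ln(0.44)/√(π²+ln²(0.44)) = 0.2528.
Characteristic equation s² + 10s + 1.2K_p = 0 gives ζ = 10/(2√(1.2K_p)).
Setting ζ = 0.2528: √(1.2K_p) = 10/(2·0.2528) = 19.78, so K_p = 391.1/1.2 = 326.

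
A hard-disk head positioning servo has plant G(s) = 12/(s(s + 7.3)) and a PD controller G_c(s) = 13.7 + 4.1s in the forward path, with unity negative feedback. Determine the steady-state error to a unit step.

The open loop G_c(s)G(s) has a pole at the origin (type 1), so the static position error constant is infinite and e_ss = 1/(1+∞) = 0.

0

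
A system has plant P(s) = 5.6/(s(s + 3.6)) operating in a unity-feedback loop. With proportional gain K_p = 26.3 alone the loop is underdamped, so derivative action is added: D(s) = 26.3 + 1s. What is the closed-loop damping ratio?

Forward path: (26.3 + 1s)·5.6/(s(s+3.6)). The closed-loop characteristic equation is s² + (3.6 + 5.6·1)s + 5.6·26.3 = 0.
That is s² + 9.2s + 147.3 = 0, so ω_n = 12.14 rad/s and ζ = 9.2/(2·12.14) = 0.379.

ζ = 0.379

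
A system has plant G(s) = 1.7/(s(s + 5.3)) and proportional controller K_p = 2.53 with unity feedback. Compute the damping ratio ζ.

ζ = 1.28

The closed-loop denominator is s(s+5.3) + 2.53·1.7 = s² + 5.3s + 4.301.
Matching s² + 2ζω_n s + ω_n²: ω_n = √4.301 = 2.074 rad/s and 2ζω_n = 5.3, so ζ = 5.3/(2·2.074) = 1.28.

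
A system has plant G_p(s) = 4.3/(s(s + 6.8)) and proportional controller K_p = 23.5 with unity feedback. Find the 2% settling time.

The closed-loop denominator s² + 6.8s + 101 gives ω_n = √101 = 10.05 and ζ = 6.8/(2ω_n) = 0.3382.
2% settling time T_s ≈ 4/(ζω_n) = 4/3.4 = 1.18 s.

T_s ≈ 1.18 s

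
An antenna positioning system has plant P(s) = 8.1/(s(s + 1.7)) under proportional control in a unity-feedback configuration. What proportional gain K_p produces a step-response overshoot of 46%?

K_p = 1.55

From %OS = 100·exp(−πζ/√(1−ζ²)) = 46%, ζ = −ln(0.46)/√(π²+ln²(0.46)) = 0.24.
Characteristic equation s² + 1.7s + 8.1K_p = 0 gives ζ = 1.7/(2√(8.1K_p)).
Setting ζ = 0.24: √(8.1K_p) = 1.7/(2·0.24) = 3.542, so K_p = 12.55/8.1 = 1.55.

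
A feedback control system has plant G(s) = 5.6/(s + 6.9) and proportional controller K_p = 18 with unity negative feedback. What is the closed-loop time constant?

τ = 0.00929 s

Closed-loop transfer function: T(s) = K_p·G(s)/(1 + K_p·G(s)) = 100.8/(s + 6.9 + 100.8) = 100.8/(s + 107.7).
Time constant τ = 1/107.7 = 0.00929 s.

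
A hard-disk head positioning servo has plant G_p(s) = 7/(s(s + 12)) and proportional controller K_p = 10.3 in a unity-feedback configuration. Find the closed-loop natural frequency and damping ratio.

ω_n = 8.49 rad/s, ζ = 0.707

The closed-loop denominator is s(s+12) + 10.3·7 = s² + 12s + 72.1.
So ω_n² = 72.1 ⇒ ω_n = 8.491 rad/s, and ζ = 12/(2ω_n) = 0.707.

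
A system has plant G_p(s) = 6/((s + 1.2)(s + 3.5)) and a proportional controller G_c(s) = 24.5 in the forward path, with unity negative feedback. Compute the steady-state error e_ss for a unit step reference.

0.0278

The loop is type 0. Static position error constant K_pos = G_c(0)·G_p(0) = 24.5·1.429 = 35.
Steady-state error to a unit step: e_ss = 1/(1+K_pos) = 1/36 = 0.0278.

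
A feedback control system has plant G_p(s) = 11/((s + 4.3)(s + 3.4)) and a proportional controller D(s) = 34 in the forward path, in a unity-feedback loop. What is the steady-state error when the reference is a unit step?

The loop is type 0. Static position error constant K_pos = D(0)·G_p(0) = 34·0.7524 = 25.58.
Steady-state error to a unit step: e_ss = 1/(1+K_pos) = 1/26.58 = 0.0376.

0.0376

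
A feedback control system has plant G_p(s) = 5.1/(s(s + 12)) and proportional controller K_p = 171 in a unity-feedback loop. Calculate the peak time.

Closed-loop characteristic equation: s² + 12s + 872.1 = 0, so ω_n = 29.53 rad/s and ζ = 12/(2·29.53) = 0.2032.
Damped frequency ω_d = ω_n√(1−ζ²) = 28.92 rad/s, so peak time T_p = π/ω_d = 0.109 s.

T_p = 0.109 s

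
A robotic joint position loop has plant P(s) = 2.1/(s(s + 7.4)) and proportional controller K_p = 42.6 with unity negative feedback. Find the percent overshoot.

From 1 + K_pP(s) = 0: s² + 7.4s + 89.46 = 0 ⇒ ω_n = 9.458, ζ = 0.3912.
%OS = 100·exp(−πζ/√(1−ζ²)) = 100·exp(−π·0.3912/√0.847) = 26.3%.

26.3%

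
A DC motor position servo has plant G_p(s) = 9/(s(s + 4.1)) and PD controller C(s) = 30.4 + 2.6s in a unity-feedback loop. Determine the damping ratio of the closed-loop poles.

Forward path: (30.4 + 2.6s)·9/(s(s+4.1)). The closed-loop characteristic equation is s² + (4.1 + 9·2.6)s + 9·30.4 = 0.
That is s² + 27.5s + 273.6 = 0, so ω_n = 16.54 rad/s and ζ = 27.5/(2·16.54) = 0.8313.

ζ = 0.831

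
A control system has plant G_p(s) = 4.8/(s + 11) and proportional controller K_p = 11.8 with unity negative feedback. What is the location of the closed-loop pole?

Closed-loop transfer function: T(s) = K_p·G_p(s)/(1 + K_p·G_p(s)) = 56.64/(s + 11 + 56.64) = 56.64/(s + 67.64).
The closed-loop pole is at s = −67.64.

s = -67.64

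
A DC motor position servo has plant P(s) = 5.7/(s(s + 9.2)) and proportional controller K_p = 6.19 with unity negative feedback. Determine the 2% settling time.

Closed-loop characteristic equation: s² + 9.2s + 35.28 = 0, so ω_n = 5.94 rad/s and ζ = 9.2/(2·5.94) = 0.7744.
2% settling time T_s ≈ 4/(ζω_n) = 4/4.6 = 0.87 s.

T_s ≈ 0.87 s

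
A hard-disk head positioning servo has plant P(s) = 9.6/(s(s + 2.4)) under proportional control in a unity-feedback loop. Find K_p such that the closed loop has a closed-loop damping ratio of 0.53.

K_p = 0.534

Closed-loop characteristic equation: s² + 2.4s + K_p·9.6 = 0.
So ω_n = √(9.6K_p) and 2ζω_n = 2.4, giving ζ = 2.4/(2√(9.6K_p)).
Setting ζ = 0.53: √(9.6K_p) = 2.4/(2·0.53) = 2.264, so K_p = 5.126/9.6 = 0.534.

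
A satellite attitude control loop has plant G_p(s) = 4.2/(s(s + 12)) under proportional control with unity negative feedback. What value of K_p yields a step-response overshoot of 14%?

K_p = 30.5

From %OS = 100·exp(−πζ/√(1−ζ²)) = 14%, ζ = −ln(0.14)/√(π²+ln²(0.14)) = 0.5305.
Characteristic equation s² + 12s + 4.2K_p = 0 gives ζ = 12/(2√(4.2K_p)).
Setting ζ = 0.5305: √(4.2K_p) = 12/(2·0.5305) = 11.31, so K_p = 127.9/4.2 = 30.5.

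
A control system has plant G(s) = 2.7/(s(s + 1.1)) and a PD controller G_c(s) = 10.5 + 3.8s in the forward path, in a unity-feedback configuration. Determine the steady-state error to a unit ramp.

0.0388

The loop has one pole at the origin (type 1). Velocity error constant K_v = lim_{s→0} s·G_c(s)G(s) = 10.5·2.7/1.1 = 25.77.
Steady-state error to a unit ramp: e_ss = 1/K_v = 0.0388.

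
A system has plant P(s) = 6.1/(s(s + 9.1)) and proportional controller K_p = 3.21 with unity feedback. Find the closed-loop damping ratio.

1 + K_p·P(s) = 0 gives s² + 9.1s + 19.58 = 0.
Matching s² + 2ζω_n s + ω_n²: ω_n = √19.58 = 4.425 rad/s and 2ζω_n = 9.1, so ζ = 9.1/(2·4.425) = 1.03.

ζ = 1.03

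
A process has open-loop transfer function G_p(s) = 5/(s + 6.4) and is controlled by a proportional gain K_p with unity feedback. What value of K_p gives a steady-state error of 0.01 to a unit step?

The loop is type 0, so e_ss(step) = 1/(1 + K_pos) with K_pos = K_p·G_p(0).
G_p(0) = 0.7812. Require 1/(1 + K_p·0.7812) = 0.01, so 1 + 0.7812·K_p = 100.
K_p = (100 − 1)/0.7812 = 127.

K_p = 127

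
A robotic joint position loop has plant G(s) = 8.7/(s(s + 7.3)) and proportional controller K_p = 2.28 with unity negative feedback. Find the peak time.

The closed-loop denominator s² + 7.3s + 19.84 gives ω_n = √19.84 = 4.454 and ζ = 7.3/(2ω_n) = 0.8195.
Damped frequency ω_d = ω_n√(1−ζ²) = 2.552 rad/s, so peak time T_p = π/ω_d = 1.23 s.

T_p = 1.23 s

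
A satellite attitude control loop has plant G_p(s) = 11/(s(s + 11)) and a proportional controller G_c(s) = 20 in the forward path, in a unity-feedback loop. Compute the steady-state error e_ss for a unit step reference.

The open loop G_c(s)G_p(s) has a pole at the origin (type 1), so the static position error constant is infinite and e_ss = 1/(1+∞) = 0.

0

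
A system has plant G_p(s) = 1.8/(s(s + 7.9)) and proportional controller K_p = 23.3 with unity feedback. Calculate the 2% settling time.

T_s ≈ 1.01 s

Closed-loop characteristic equation: s² + 7.9s + 41.94 = 0, so ω_n = 6.476 rad/s and ζ = 7.9/(2·6.476) = 0.6099.
2% settling time T_s ≈ 4/(ζω_n) = 4/3.95 = 1.01 s.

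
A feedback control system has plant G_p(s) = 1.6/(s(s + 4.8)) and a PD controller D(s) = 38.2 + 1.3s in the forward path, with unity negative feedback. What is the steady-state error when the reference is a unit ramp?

The loop has one pole at the origin (type 1). Velocity error constant K_v = lim_{s→0} s·D(s)G_p(s) = 38.2·1.6/4.8 = 12.73.
Steady-state error to a unit ramp: e_ss = 1/K_v = 0.0785.

0.0785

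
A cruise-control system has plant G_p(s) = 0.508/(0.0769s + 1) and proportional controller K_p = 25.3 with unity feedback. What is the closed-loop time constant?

Closed loop: T(s) = K_p·G_p/(1+K_p·G_p) = 12.85/(0.0769s + 1 + 12.85), with pole at s = −(1 + 12.85)/0.0769 = −180.1.
Closed-loop time constant τ = 1/180.1 = 0.00555 s.

τ = 0.00555 s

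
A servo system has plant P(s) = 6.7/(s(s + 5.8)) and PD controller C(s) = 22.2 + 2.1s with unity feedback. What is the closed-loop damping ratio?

Forward path: (22.2 + 2.1s)·6.7/(s(s+5.8)). The closed-loop characteristic equation is s² + (5.8 + 6.7·2.1)s + 6.7·22.2 = 0.
That is s² + 19.87s + 148.7 = 0, so ω_n = 12.2 rad/s and ζ = 19.87/(2·12.2) = 0.8146.

ζ = 0.815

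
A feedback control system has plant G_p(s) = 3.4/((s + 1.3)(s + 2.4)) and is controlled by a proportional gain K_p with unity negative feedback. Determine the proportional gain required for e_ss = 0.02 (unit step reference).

The loop is type 0, so e_ss(step) = 1/(1 + K_pos) with K_pos = K_p·G_p(0).
G_p(0) = 1.09. Require 1/(1 + K_p·1.09) = 0.02, so 1 + 1.09·K_p = 50.
K_p = (50 − 1)/1.09 = 45.

K_p = 45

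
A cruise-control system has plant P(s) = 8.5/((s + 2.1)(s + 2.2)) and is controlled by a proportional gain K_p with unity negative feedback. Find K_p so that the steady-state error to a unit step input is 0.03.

K_p = 17.6

For a type-0 loop with proportional control, e_ss = 1/(1 + K_p·P(0)).
P(0) = 1.84. Require 1/(1 + K_p·1.84) = 0.03, so 1 + 1.84·K_p = 33.33.
K_p = (33.33 − 1)/1.84 = 17.6.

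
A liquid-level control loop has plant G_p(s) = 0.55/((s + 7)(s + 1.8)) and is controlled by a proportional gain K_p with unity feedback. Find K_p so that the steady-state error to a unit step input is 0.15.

The loop is type 0, so e_ss(step) = 1/(1 + K_pos) with K_pos = K_p·G_p(0).
G_p(0) = 0.04365. Require 1/(1 + K_p·0.04365) = 0.15, so 1 + 0.04365·K_p = 6.667.
K_p = (6.667 − 1)/0.04365 = 130.

K_p = 130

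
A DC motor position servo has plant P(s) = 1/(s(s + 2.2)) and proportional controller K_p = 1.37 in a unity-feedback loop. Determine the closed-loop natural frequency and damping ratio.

With unity feedback the closed-loop characteristic equation is s² + 2.2s + 1.37·1 = s² + 2.2s + 1.37 = 0.
Matching s² + 2ζω_n s + ω_n²: ω_n = √1.37 = 1.17 rad/s and 2ζω_n = 2.2, so ζ = 2.2/(2·1.17) = 0.94.

ω_n = 1.17 rad/s, ζ = 0.94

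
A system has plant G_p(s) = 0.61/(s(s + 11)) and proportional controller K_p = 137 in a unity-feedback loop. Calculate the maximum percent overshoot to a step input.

From 1 + K_pG_p(s) = 0: s² + 11s + 83.57 = 0 ⇒ ω_n = 9.142, ζ = 0.6016.
%OS = 100·exp(−πζ/√(1−ζ²)) = 100·exp(−π·0.6016/√0.638) = 9.38%.

9.38%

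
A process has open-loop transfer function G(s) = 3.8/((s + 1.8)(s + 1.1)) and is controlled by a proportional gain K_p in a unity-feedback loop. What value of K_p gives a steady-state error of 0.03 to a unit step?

The loop is type 0, so e_ss(step) = 1/(1 + K_pos) with K_pos = K_p·G(0).
G(0) = 1.919. Require 1/(1 + K_p·1.919) = 0.03, so 1 + 1.919·K_p = 33.33.
K_p = (33.33 − 1)/1.919 = 16.8.

K_p = 16.8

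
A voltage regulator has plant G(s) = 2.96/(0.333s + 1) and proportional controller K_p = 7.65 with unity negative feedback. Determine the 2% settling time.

T_s ≈ 0.0563 s

Closed loop: T(s) = K_p·G/(1+K_p·G) = 22.64/(0.333s + 1 + 22.64), with pole at s = −(1 + 22.64)/0.333 = −71.
τ = 1/71 = 0.01408 s, so 2% settling time ≈ 4τ = 0.0563 s.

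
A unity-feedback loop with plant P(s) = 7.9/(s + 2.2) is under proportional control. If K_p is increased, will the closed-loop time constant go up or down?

The closed-loop bandwidth 2.2+K_p·7.9 grows with K_p, so τ shrinks.

decrease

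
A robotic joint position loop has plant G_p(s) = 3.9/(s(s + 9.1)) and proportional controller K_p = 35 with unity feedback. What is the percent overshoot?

26.5%

The closed-loop denominator s² + 9.1s + 136.5 gives ω_n = √136.5 = 11.68 and ζ = 9.1/(2ω_n) = 0.3894.
%OS = 100·exp(−πζ/√(1−ζ²)) = 100·exp(−π·0.3894/√0.8483) = 26.5%.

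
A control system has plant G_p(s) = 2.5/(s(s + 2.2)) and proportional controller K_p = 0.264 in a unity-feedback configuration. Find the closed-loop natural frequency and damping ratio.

With unity feedback the closed-loop characteristic equation is s² + 2.2s + 0.264·2.5 = s² + 2.2s + 0.66 = 0.
So ω_n² = 0.66 ⇒ ω_n = 0.8124 rad/s, and ζ = 2.2/(2ω_n) = 1.35.

ω_n = 0.812 rad/s, ζ = 1.35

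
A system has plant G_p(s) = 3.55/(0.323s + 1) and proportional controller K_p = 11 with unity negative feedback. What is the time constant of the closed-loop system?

τ = 0.00806 s

Closed loop: T(s) = K_p·G_p/(1+K_p·G_p) = 39.05/(0.323s + 1 + 39.05), with pole at s = −(1 + 39.05)/0.323 = −124.
Closed-loop time constant τ = 1/124 = 0.00806 s.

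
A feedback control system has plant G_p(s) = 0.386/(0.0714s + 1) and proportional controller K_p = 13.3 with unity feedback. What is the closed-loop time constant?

τ = 0.0116 s

Closed loop: T(s) = K_p·G_p/(1+K_p·G_p) = 5.134/(0.0714s + 1 + 5.134), with pole at s = −(1 + 5.134)/0.0714 = −85.91.
Closed-loop time constant τ = 1/85.91 = 0.0116 s.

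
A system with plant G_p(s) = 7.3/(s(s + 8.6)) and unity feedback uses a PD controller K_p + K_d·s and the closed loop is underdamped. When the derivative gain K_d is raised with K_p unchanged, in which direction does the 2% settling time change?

decrease

Characteristic equation s² + (8.6 + 7.3K_d)s + 7.3K_p = 0: raising K_d increases ζω_n = (8.6+7.3K_d)/2 while the loop stays underdamped, so T_s ≈ 4/(ζω_n) decreases.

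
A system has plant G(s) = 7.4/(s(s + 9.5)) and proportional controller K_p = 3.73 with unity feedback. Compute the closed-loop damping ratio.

ζ = 0.904

The closed-loop denominator is s(s+9.5) + 3.73·7.4 = s² + 9.5s + 27.6.
Matching s² + 2ζω_n s + ω_n²: ω_n = √27.6 = 5.254 rad/s and 2ζω_n = 9.5, so ζ = 9.5/(2·5.254) = 0.904.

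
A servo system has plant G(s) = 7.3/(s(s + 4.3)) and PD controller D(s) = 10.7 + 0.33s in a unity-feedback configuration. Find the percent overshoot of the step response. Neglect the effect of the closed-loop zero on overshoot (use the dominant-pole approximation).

Forward path: (10.7 + 0.33s)·7.3/(s(s+4.3)). The closed-loop characteristic equation is s² + (4.3 + 7.3·0.33)s + 7.3·10.7 = 0.
That is s² + 6.709s + 78.11 = 0, so ω_n = 8.838 rad/s and ζ = 6.709/(2·8.838) = 0.3796.
%OS = 100·exp(−πζ/√(1−ζ²)) = 27.6%.

27.6%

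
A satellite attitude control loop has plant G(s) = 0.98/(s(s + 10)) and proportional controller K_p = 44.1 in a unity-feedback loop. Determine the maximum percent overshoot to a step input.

2.52%

Closed-loop characteristic equation: s² + 10s + 43.22 = 0, so ω_n = 6.574 rad/s and ζ = 10/(2·6.574) = 0.7606.
%OS = 100·exp(−πζ/√(1−ζ²)) = 100·exp(−π·0.7606/√0.4215) = 2.52%.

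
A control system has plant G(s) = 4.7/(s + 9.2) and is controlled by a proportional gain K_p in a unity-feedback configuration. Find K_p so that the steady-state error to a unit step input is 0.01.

K_p = 194

For a type-0 loop with proportional control, e_ss = 1/(1 + K_p·G(0)).
G(0) = 0.5109. Require 1/(1 + K_p·0.5109) = 0.01, so 1 + 0.5109·K_p = 100.
K_p = (100 − 1)/0.5109 = 194.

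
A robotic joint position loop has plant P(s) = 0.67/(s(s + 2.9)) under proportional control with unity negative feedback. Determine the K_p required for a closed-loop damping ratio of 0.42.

K_p = 17.8

Closed-loop characteristic equation: s² + 2.9s + K_p·0.67 = 0.
So ω_n = √(0.67K_p) and 2ζω_n = 2.9, giving ζ = 2.9/(2√(0.67K_p)).
Setting ζ = 0.42: √(0.67K_p) = 2.9/(2·0.42) = 3.452, so K_p = 11.92/0.67 = 17.8.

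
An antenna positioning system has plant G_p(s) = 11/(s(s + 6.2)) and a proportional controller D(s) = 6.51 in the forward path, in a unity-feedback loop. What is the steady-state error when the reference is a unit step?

The open loop D(s)G_p(s) has a pole at the origin (type 1), so the static position error constant is infinite and e_ss = 1/(1+∞) = 0.

0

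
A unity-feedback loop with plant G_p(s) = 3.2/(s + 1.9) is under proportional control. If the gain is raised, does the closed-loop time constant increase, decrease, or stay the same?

decrease

The closed-loop bandwidth 1.9+K_p·3.2 grows with K_p, so τ shrinks.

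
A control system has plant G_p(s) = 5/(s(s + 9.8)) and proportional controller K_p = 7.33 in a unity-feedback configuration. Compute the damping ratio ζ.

With unity feedback the closed-loop characteristic equation is s² + 9.8s + 7.33·5 = s² + 9.8s + 36.65 = 0.
So ω_n² = 36.65 ⇒ ω_n = 6.054 rad/s, and ζ = 9.8/(2ω_n) = 0.809.

ζ = 0.809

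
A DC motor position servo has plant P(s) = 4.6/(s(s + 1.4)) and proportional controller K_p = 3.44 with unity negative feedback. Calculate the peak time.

T_p = 0.802 s

The closed-loop denominator s² + 1.4s + 15.82 gives ω_n = √15.82 = 3.978 and ζ = 1.4/(2ω_n) = 0.176.
Damped frequency ω_d = ω_n√(1−ζ²) = 3.916 rad/s, so peak time T_p = π/ω_d = 0.802 s.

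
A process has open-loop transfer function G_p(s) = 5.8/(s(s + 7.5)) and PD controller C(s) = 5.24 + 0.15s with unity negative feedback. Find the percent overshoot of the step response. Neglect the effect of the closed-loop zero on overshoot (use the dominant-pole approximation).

Forward path: (5.24 + 0.15s)·5.8/(s(s+7.5)). The closed-loop characteristic equation is s² + (7.5 + 5.8·0.15)s + 5.8·5.24 = 0.
That is s² + 8.37s + 30.39 = 0, so ω_n = 5.513 rad/s and ζ = 8.37/(2·5.513) = 0.7591.
%OS = 100·exp(−πζ/√(1−ζ²)) = 2.56%.

2.56%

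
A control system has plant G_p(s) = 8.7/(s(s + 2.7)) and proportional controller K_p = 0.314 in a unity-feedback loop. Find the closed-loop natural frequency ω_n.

The closed-loop denominator is s(s+2.7) + 0.314·8.7 = s² + 2.7s + 2.732.
Matching s² + 2ζω_n s + ω_n²: ω_n = √2.732 = 1.653 rad/s and 2ζω_n = 2.7, so ζ = 2.7/(2·1.653) = 0.817.

ω_n = 1.65 rad/s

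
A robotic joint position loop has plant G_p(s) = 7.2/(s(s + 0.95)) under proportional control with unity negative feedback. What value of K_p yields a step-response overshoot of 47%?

From %OS = 100·exp(−πζ/√(1−ζ²)) = 47%, ζ = −ln(0.47)/√(π²+ln²(0.47)) = 0.2337.
Characteristic equation s² + 0.95s + 7.2K_p = 0 gives ζ = 0.95/(2√(7.2K_p)).
Setting ζ = 0.2337: √(7.2K_p) = 0.95/(2·0.2337) = 2.033, so K_p = 4.132/7.2 = 0.574.

K_p = 0.574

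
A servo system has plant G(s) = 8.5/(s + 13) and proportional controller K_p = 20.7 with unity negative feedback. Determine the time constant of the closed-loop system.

Closed-loop transfer function: T(s) = K_p·G(s)/(1 + K_p·G(s)) = 175.9/(s + 13 + 175.9) = 175.9/(s + 188.9).
Time constant τ = 1/188.9 = 0.00529 s.

τ = 0.00529 s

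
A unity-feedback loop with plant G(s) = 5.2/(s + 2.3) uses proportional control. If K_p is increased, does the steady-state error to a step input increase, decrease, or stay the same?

decrease

e_ss = 1/(1 + K_p·G(0)); a larger K_p raises the denominator, so e_ss decreases.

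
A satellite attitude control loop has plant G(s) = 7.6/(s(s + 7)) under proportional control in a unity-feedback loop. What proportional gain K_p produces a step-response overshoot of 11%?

K_p = 4.88

From %OS = 100·exp(−πζ/√(1−ζ²)) = 11%, ζ = −ln(0.11)/√(π²+ln²(0.11)) = 0.5749.
Characteristic equation s² + 7s + 7.6K_p = 0 gives ζ = 7/(2√(7.6K_p)).
Setting ζ = 0.5749: √(7.6K_p) = 7/(2·0.5749) = 6.088, so K_p = 37.07/7.6 = 4.88.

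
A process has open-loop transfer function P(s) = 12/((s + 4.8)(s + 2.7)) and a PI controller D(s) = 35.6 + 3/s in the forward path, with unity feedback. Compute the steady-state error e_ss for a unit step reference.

The open loop D(s)P(s) has a pole at the origin (type 1), so the static position error constant is infinite and e_ss = 1/(1+∞) = 0.

0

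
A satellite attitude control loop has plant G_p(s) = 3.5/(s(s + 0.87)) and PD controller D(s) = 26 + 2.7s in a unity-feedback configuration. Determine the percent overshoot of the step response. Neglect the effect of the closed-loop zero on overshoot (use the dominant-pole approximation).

Forward path: (26 + 2.7s)·3.5/(s(s+0.87)). The closed-loop characteristic equation is s² + (0.87 + 3.5·2.7)s + 3.5·26 = 0.
That is s² + 10.32s + 91 = 0, so ω_n = 9.539 rad/s and ζ = 10.32/(2·9.539) = 0.5409.
%OS = 100·exp(−πζ/√(1−ζ²)) = 13.3%.

13.3%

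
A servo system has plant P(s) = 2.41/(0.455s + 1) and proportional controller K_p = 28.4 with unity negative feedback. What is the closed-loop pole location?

s = -152.6

Closed loop: T(s) = K_p·P/(1+K_p·P) = 68.44/(0.455s + 1 + 68.44), with pole at s = −(1 + 68.44)/0.455 = −152.6.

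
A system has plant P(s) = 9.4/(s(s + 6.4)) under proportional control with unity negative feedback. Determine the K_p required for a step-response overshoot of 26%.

From %OS = 100·exp(−πζ/√(1−ζ²)) = 26%, ζ = −ln(0.26)/√(π²+ln²(0.26)) = 0.3941.
Characteristic equation s² + 6.4s + 9.4K_p = 0 gives ζ = 6.4/(2√(9.4K_p)).
Setting ζ = 0.3941: √(9.4K_p) = 6.4/(2·0.3941) = 8.12, so K_p = 65.94/9.4 = 7.01.

K_p = 7.01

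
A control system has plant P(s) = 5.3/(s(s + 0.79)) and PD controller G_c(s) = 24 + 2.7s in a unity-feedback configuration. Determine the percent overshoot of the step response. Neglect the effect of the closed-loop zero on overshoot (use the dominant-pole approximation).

5.9%

Forward path: (24 + 2.7s)·5.3/(s(s+0.79)). The closed-loop characteristic equation is s² + (0.79 + 5.3·2.7)s + 5.3·24 = 0.
That is s² + 15.1s + 127.2 = 0, so ω_n = 11.28 rad/s and ζ = 15.1/(2·11.28) = 0.6694.
%OS = 100·exp(−πζ/√(1−ζ²)) = 5.9%.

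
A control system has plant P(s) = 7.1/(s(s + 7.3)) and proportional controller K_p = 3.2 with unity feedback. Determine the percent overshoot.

2.37%

From 1 + K_pP(s) = 0: s² + 7.3s + 22.72 = 0 ⇒ ω_n = 4.767, ζ = 0.7658.
%OS = 100·exp(−πζ/√(1−ζ²)) = 100·exp(−π·0.7658/√0.4136) = 2.37%.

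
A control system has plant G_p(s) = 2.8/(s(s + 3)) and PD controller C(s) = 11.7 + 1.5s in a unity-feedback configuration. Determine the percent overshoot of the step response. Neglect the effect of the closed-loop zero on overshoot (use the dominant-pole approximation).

Forward path: (11.7 + 1.5s)·2.8/(s(s+3)). The closed-loop characteristic equation is s² + (3 + 2.8·1.5)s + 2.8·11.7 = 0.
That is s² + 7.2s + 32.76 = 0, so ω_n = 5.724 rad/s and ζ = 7.2/(2·5.724) = 0.629.
%OS = 100·exp(−πζ/√(1−ζ²)) = 7.87%.

7.87%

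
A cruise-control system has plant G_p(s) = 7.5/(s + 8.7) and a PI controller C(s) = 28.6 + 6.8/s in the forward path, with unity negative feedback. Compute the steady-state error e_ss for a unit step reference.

The open loop C(s)G_p(s) has a pole at the origin (type 1), so the static position error constant is infinite and e_ss = 1/(1+∞) = 0.

0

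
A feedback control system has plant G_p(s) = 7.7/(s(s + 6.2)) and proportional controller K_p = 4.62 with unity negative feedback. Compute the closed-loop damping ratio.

ζ = 0.52

1 + K_p·G_p(s) = 0 gives s² + 6.2s + 35.57 = 0.
So ω_n² = 35.57 ⇒ ω_n = 5.964 rad/s, and ζ = 6.2/(2ω_n) = 0.52.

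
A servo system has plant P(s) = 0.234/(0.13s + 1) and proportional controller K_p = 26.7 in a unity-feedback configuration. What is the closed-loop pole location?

Closed loop: T(s) = K_p·P/(1+K_p·P) = 6.248/(0.13s + 1 + 6.248), with pole at s = −(1 + 6.248)/0.13 = −55.75.

s = -55.75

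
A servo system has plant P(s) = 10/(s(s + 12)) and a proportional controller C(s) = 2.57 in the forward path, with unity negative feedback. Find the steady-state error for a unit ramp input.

The loop has one pole at the origin (type 1). Velocity error constant K_v = lim_{s→0} s·C(s)P(s) = 2.57·10/12 = 2.142.
Steady-state error to a unit ramp: e_ss = 1/K_v = 0.467.

0.467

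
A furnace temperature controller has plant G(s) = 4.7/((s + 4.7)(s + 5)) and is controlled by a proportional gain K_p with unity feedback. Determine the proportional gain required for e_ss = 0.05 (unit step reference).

The loop is type 0, so e_ss(step) = 1/(1 + K_pos) with K_pos = K_p·G(0).
G(0) = 0.2. Require 1/(1 + K_p·0.2) = 0.05, so 1 + 0.2·K_p = 20.
K_p = (20 − 1)/0.2 = 95.

K_p = 95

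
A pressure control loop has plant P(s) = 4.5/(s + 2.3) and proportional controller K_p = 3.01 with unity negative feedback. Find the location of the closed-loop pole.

Closed-loop transfer function: T(s) = K_p·P(s)/(1 + K_p·P(s)) = 13.54/(s + 2.3 + 13.54) = 13.54/(s + 15.84).
The closed-loop pole is at s = −15.84.

s = -15.84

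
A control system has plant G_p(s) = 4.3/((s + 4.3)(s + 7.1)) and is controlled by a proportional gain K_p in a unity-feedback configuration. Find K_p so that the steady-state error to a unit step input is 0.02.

For a type-0 loop with proportional control, e_ss = 1/(1 + K_p·G_p(0)).
G_p(0) = 0.1408. Require 1/(1 + K_p·0.1408) = 0.02, so 1 + 0.1408·K_p = 50.
K_p = (50 − 1)/0.1408 = 348.

K_p = 348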